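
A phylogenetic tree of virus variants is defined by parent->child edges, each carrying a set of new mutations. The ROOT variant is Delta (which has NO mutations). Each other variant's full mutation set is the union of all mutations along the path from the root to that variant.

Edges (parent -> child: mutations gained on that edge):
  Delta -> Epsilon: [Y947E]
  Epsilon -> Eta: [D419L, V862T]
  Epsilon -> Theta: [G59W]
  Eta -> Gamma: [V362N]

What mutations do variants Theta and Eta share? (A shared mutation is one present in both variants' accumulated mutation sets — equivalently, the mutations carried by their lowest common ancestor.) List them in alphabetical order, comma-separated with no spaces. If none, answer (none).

Accumulating mutations along path to Theta:
  At Delta: gained [] -> total []
  At Epsilon: gained ['Y947E'] -> total ['Y947E']
  At Theta: gained ['G59W'] -> total ['G59W', 'Y947E']
Mutations(Theta) = ['G59W', 'Y947E']
Accumulating mutations along path to Eta:
  At Delta: gained [] -> total []
  At Epsilon: gained ['Y947E'] -> total ['Y947E']
  At Eta: gained ['D419L', 'V862T'] -> total ['D419L', 'V862T', 'Y947E']
Mutations(Eta) = ['D419L', 'V862T', 'Y947E']
Intersection: ['G59W', 'Y947E'] ∩ ['D419L', 'V862T', 'Y947E'] = ['Y947E']

Answer: Y947E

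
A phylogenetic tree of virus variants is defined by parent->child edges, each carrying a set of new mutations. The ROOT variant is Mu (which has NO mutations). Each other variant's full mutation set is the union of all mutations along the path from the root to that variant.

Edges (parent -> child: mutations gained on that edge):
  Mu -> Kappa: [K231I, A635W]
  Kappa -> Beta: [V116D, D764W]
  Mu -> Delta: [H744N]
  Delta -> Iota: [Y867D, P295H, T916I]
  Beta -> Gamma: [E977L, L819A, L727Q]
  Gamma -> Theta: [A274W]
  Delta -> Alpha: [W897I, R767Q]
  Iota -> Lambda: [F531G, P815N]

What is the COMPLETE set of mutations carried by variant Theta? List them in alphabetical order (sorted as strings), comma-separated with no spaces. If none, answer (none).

Answer: A274W,A635W,D764W,E977L,K231I,L727Q,L819A,V116D

Derivation:
At Mu: gained [] -> total []
At Kappa: gained ['K231I', 'A635W'] -> total ['A635W', 'K231I']
At Beta: gained ['V116D', 'D764W'] -> total ['A635W', 'D764W', 'K231I', 'V116D']
At Gamma: gained ['E977L', 'L819A', 'L727Q'] -> total ['A635W', 'D764W', 'E977L', 'K231I', 'L727Q', 'L819A', 'V116D']
At Theta: gained ['A274W'] -> total ['A274W', 'A635W', 'D764W', 'E977L', 'K231I', 'L727Q', 'L819A', 'V116D']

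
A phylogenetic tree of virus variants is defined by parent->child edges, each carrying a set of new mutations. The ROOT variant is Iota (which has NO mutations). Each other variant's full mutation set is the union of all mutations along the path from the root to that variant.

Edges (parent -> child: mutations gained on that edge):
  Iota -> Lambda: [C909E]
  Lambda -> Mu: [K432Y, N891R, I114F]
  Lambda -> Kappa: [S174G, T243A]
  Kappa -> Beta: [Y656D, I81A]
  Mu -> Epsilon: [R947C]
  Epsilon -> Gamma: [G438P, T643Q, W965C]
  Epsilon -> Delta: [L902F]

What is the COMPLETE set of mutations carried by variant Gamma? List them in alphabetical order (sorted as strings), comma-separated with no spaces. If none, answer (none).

Answer: C909E,G438P,I114F,K432Y,N891R,R947C,T643Q,W965C

Derivation:
At Iota: gained [] -> total []
At Lambda: gained ['C909E'] -> total ['C909E']
At Mu: gained ['K432Y', 'N891R', 'I114F'] -> total ['C909E', 'I114F', 'K432Y', 'N891R']
At Epsilon: gained ['R947C'] -> total ['C909E', 'I114F', 'K432Y', 'N891R', 'R947C']
At Gamma: gained ['G438P', 'T643Q', 'W965C'] -> total ['C909E', 'G438P', 'I114F', 'K432Y', 'N891R', 'R947C', 'T643Q', 'W965C']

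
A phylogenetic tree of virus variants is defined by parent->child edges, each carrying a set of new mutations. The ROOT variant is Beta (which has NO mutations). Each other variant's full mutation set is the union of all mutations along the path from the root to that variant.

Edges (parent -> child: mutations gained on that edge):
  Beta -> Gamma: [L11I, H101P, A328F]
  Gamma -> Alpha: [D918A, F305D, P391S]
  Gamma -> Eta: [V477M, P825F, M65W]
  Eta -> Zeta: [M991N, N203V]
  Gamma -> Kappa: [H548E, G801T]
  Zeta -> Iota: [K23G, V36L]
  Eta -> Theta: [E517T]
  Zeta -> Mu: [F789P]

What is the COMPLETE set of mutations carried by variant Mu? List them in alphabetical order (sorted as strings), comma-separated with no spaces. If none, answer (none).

Answer: A328F,F789P,H101P,L11I,M65W,M991N,N203V,P825F,V477M

Derivation:
At Beta: gained [] -> total []
At Gamma: gained ['L11I', 'H101P', 'A328F'] -> total ['A328F', 'H101P', 'L11I']
At Eta: gained ['V477M', 'P825F', 'M65W'] -> total ['A328F', 'H101P', 'L11I', 'M65W', 'P825F', 'V477M']
At Zeta: gained ['M991N', 'N203V'] -> total ['A328F', 'H101P', 'L11I', 'M65W', 'M991N', 'N203V', 'P825F', 'V477M']
At Mu: gained ['F789P'] -> total ['A328F', 'F789P', 'H101P', 'L11I', 'M65W', 'M991N', 'N203V', 'P825F', 'V477M']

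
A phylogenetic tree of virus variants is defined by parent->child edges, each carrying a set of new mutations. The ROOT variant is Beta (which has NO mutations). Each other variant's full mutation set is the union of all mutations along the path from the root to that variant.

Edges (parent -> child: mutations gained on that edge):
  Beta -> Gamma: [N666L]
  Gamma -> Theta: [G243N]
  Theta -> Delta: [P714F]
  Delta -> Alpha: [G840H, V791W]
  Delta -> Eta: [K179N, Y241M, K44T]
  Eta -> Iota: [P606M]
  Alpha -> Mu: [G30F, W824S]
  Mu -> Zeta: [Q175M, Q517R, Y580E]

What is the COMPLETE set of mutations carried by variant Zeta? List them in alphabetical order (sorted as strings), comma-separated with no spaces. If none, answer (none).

At Beta: gained [] -> total []
At Gamma: gained ['N666L'] -> total ['N666L']
At Theta: gained ['G243N'] -> total ['G243N', 'N666L']
At Delta: gained ['P714F'] -> total ['G243N', 'N666L', 'P714F']
At Alpha: gained ['G840H', 'V791W'] -> total ['G243N', 'G840H', 'N666L', 'P714F', 'V791W']
At Mu: gained ['G30F', 'W824S'] -> total ['G243N', 'G30F', 'G840H', 'N666L', 'P714F', 'V791W', 'W824S']
At Zeta: gained ['Q175M', 'Q517R', 'Y580E'] -> total ['G243N', 'G30F', 'G840H', 'N666L', 'P714F', 'Q175M', 'Q517R', 'V791W', 'W824S', 'Y580E']

Answer: G243N,G30F,G840H,N666L,P714F,Q175M,Q517R,V791W,W824S,Y580E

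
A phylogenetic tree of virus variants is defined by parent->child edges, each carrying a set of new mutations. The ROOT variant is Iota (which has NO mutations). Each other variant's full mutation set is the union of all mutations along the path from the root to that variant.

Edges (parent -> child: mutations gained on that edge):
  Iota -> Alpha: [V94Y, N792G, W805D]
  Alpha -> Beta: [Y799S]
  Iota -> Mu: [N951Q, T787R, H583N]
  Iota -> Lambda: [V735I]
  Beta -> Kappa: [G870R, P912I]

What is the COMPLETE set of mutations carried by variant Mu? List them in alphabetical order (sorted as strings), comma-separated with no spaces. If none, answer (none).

At Iota: gained [] -> total []
At Mu: gained ['N951Q', 'T787R', 'H583N'] -> total ['H583N', 'N951Q', 'T787R']

Answer: H583N,N951Q,T787R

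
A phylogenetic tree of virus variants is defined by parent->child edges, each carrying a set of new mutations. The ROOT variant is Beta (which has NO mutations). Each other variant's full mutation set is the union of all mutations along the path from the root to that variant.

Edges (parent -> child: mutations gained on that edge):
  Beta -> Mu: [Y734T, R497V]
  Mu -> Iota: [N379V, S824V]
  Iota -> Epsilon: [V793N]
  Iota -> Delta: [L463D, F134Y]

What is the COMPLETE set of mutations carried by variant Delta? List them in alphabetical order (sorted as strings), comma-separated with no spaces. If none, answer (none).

Answer: F134Y,L463D,N379V,R497V,S824V,Y734T

Derivation:
At Beta: gained [] -> total []
At Mu: gained ['Y734T', 'R497V'] -> total ['R497V', 'Y734T']
At Iota: gained ['N379V', 'S824V'] -> total ['N379V', 'R497V', 'S824V', 'Y734T']
At Delta: gained ['L463D', 'F134Y'] -> total ['F134Y', 'L463D', 'N379V', 'R497V', 'S824V', 'Y734T']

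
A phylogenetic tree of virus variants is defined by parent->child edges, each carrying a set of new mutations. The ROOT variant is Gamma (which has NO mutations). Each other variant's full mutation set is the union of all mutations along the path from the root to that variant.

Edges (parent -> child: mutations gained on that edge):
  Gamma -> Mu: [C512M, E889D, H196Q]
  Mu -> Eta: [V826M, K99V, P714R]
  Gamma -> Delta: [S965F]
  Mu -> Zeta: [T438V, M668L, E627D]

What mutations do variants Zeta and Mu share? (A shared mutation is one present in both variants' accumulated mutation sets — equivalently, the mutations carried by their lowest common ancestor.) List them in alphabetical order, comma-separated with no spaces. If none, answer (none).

Accumulating mutations along path to Zeta:
  At Gamma: gained [] -> total []
  At Mu: gained ['C512M', 'E889D', 'H196Q'] -> total ['C512M', 'E889D', 'H196Q']
  At Zeta: gained ['T438V', 'M668L', 'E627D'] -> total ['C512M', 'E627D', 'E889D', 'H196Q', 'M668L', 'T438V']
Mutations(Zeta) = ['C512M', 'E627D', 'E889D', 'H196Q', 'M668L', 'T438V']
Accumulating mutations along path to Mu:
  At Gamma: gained [] -> total []
  At Mu: gained ['C512M', 'E889D', 'H196Q'] -> total ['C512M', 'E889D', 'H196Q']
Mutations(Mu) = ['C512M', 'E889D', 'H196Q']
Intersection: ['C512M', 'E627D', 'E889D', 'H196Q', 'M668L', 'T438V'] ∩ ['C512M', 'E889D', 'H196Q'] = ['C512M', 'E889D', 'H196Q']

Answer: C512M,E889D,H196Q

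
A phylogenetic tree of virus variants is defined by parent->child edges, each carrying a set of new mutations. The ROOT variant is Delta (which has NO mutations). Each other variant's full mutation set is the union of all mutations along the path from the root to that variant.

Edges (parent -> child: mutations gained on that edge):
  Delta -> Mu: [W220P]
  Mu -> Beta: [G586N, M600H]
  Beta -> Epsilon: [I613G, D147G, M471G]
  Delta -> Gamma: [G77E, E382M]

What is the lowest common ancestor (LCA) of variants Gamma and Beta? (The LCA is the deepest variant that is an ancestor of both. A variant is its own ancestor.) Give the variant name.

Answer: Delta

Derivation:
Path from root to Gamma: Delta -> Gamma
  ancestors of Gamma: {Delta, Gamma}
Path from root to Beta: Delta -> Mu -> Beta
  ancestors of Beta: {Delta, Mu, Beta}
Common ancestors: {Delta}
Walk up from Beta: Beta (not in ancestors of Gamma), Mu (not in ancestors of Gamma), Delta (in ancestors of Gamma)
Deepest common ancestor (LCA) = Delta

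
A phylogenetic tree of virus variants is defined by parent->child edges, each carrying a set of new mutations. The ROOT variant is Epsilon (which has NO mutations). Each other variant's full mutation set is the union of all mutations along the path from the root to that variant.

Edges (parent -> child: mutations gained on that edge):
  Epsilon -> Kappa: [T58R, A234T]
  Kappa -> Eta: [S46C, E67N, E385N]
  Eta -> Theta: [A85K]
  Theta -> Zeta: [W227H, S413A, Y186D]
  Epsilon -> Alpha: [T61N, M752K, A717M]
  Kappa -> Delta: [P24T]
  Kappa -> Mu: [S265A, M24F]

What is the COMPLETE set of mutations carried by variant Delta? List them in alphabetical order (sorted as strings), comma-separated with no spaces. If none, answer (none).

At Epsilon: gained [] -> total []
At Kappa: gained ['T58R', 'A234T'] -> total ['A234T', 'T58R']
At Delta: gained ['P24T'] -> total ['A234T', 'P24T', 'T58R']

Answer: A234T,P24T,T58R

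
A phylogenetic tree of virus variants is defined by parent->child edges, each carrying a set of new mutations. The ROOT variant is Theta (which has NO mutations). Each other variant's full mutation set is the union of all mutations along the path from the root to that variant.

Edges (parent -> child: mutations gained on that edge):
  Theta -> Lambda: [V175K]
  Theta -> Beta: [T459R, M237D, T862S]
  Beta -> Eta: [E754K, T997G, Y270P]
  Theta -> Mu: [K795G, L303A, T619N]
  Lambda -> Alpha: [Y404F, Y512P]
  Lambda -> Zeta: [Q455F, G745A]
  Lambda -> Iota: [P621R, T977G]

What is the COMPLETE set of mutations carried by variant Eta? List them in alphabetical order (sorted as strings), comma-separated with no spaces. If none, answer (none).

Answer: E754K,M237D,T459R,T862S,T997G,Y270P

Derivation:
At Theta: gained [] -> total []
At Beta: gained ['T459R', 'M237D', 'T862S'] -> total ['M237D', 'T459R', 'T862S']
At Eta: gained ['E754K', 'T997G', 'Y270P'] -> total ['E754K', 'M237D', 'T459R', 'T862S', 'T997G', 'Y270P']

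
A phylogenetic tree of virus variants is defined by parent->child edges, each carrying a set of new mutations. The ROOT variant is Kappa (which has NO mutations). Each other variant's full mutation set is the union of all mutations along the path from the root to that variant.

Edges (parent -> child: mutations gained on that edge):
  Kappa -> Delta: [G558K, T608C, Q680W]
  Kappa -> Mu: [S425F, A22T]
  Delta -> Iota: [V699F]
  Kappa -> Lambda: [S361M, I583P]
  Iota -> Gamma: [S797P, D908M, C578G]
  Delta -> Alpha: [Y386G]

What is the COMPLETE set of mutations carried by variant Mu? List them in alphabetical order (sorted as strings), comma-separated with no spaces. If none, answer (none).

Answer: A22T,S425F

Derivation:
At Kappa: gained [] -> total []
At Mu: gained ['S425F', 'A22T'] -> total ['A22T', 'S425F']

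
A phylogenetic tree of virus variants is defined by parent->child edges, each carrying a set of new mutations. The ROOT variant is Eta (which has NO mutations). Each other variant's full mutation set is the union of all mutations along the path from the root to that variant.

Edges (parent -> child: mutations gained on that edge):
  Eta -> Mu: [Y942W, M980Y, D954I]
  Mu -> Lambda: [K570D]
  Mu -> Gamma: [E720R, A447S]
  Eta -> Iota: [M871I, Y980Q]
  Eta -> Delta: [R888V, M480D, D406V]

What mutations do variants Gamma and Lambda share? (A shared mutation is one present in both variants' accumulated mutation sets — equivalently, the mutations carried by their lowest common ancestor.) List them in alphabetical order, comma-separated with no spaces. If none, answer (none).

Accumulating mutations along path to Gamma:
  At Eta: gained [] -> total []
  At Mu: gained ['Y942W', 'M980Y', 'D954I'] -> total ['D954I', 'M980Y', 'Y942W']
  At Gamma: gained ['E720R', 'A447S'] -> total ['A447S', 'D954I', 'E720R', 'M980Y', 'Y942W']
Mutations(Gamma) = ['A447S', 'D954I', 'E720R', 'M980Y', 'Y942W']
Accumulating mutations along path to Lambda:
  At Eta: gained [] -> total []
  At Mu: gained ['Y942W', 'M980Y', 'D954I'] -> total ['D954I', 'M980Y', 'Y942W']
  At Lambda: gained ['K570D'] -> total ['D954I', 'K570D', 'M980Y', 'Y942W']
Mutations(Lambda) = ['D954I', 'K570D', 'M980Y', 'Y942W']
Intersection: ['A447S', 'D954I', 'E720R', 'M980Y', 'Y942W'] ∩ ['D954I', 'K570D', 'M980Y', 'Y942W'] = ['D954I', 'M980Y', 'Y942W']

Answer: D954I,M980Y,Y942W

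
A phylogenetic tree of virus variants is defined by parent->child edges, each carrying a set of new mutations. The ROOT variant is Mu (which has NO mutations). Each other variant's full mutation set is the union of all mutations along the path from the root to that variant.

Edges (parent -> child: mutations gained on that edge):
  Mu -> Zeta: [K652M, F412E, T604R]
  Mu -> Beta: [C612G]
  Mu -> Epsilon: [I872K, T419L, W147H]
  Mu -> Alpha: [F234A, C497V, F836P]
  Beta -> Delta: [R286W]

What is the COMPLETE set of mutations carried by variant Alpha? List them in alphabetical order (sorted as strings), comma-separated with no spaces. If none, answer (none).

Answer: C497V,F234A,F836P

Derivation:
At Mu: gained [] -> total []
At Alpha: gained ['F234A', 'C497V', 'F836P'] -> total ['C497V', 'F234A', 'F836P']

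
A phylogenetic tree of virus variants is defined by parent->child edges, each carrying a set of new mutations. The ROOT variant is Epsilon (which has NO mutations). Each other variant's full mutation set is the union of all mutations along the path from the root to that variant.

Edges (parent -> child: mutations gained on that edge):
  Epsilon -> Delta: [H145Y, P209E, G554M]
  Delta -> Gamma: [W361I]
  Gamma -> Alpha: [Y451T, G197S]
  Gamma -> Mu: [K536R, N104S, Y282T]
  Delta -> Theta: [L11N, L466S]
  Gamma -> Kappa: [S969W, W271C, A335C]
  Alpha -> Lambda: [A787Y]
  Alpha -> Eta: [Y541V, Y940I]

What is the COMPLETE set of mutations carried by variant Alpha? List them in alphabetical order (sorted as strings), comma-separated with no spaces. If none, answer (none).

At Epsilon: gained [] -> total []
At Delta: gained ['H145Y', 'P209E', 'G554M'] -> total ['G554M', 'H145Y', 'P209E']
At Gamma: gained ['W361I'] -> total ['G554M', 'H145Y', 'P209E', 'W361I']
At Alpha: gained ['Y451T', 'G197S'] -> total ['G197S', 'G554M', 'H145Y', 'P209E', 'W361I', 'Y451T']

Answer: G197S,G554M,H145Y,P209E,W361I,Y451T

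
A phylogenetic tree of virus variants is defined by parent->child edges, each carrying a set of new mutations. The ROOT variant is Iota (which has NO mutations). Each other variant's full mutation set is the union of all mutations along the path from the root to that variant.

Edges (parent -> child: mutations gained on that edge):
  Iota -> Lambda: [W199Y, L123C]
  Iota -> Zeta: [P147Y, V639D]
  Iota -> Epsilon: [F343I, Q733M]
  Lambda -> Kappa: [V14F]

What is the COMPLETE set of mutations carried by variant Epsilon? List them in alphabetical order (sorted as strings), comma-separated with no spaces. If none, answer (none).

Answer: F343I,Q733M

Derivation:
At Iota: gained [] -> total []
At Epsilon: gained ['F343I', 'Q733M'] -> total ['F343I', 'Q733M']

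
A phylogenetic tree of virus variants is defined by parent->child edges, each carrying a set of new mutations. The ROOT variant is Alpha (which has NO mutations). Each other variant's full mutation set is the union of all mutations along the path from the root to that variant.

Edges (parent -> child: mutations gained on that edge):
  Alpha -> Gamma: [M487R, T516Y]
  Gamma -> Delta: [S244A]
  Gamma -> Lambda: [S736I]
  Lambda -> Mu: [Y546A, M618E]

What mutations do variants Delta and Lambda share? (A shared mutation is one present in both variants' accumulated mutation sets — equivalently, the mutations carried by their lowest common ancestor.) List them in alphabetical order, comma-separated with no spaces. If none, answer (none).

Accumulating mutations along path to Delta:
  At Alpha: gained [] -> total []
  At Gamma: gained ['M487R', 'T516Y'] -> total ['M487R', 'T516Y']
  At Delta: gained ['S244A'] -> total ['M487R', 'S244A', 'T516Y']
Mutations(Delta) = ['M487R', 'S244A', 'T516Y']
Accumulating mutations along path to Lambda:
  At Alpha: gained [] -> total []
  At Gamma: gained ['M487R', 'T516Y'] -> total ['M487R', 'T516Y']
  At Lambda: gained ['S736I'] -> total ['M487R', 'S736I', 'T516Y']
Mutations(Lambda) = ['M487R', 'S736I', 'T516Y']
Intersection: ['M487R', 'S244A', 'T516Y'] ∩ ['M487R', 'S736I', 'T516Y'] = ['M487R', 'T516Y']

Answer: M487R,T516Y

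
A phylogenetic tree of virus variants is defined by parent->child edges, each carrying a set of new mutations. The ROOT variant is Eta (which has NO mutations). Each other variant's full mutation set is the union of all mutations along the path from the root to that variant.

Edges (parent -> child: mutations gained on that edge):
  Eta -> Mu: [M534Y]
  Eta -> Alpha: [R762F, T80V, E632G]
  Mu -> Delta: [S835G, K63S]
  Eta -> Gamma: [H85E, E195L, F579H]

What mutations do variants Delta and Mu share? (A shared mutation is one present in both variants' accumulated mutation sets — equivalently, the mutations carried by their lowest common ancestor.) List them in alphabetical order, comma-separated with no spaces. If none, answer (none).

Accumulating mutations along path to Delta:
  At Eta: gained [] -> total []
  At Mu: gained ['M534Y'] -> total ['M534Y']
  At Delta: gained ['S835G', 'K63S'] -> total ['K63S', 'M534Y', 'S835G']
Mutations(Delta) = ['K63S', 'M534Y', 'S835G']
Accumulating mutations along path to Mu:
  At Eta: gained [] -> total []
  At Mu: gained ['M534Y'] -> total ['M534Y']
Mutations(Mu) = ['M534Y']
Intersection: ['K63S', 'M534Y', 'S835G'] ∩ ['M534Y'] = ['M534Y']

Answer: M534Y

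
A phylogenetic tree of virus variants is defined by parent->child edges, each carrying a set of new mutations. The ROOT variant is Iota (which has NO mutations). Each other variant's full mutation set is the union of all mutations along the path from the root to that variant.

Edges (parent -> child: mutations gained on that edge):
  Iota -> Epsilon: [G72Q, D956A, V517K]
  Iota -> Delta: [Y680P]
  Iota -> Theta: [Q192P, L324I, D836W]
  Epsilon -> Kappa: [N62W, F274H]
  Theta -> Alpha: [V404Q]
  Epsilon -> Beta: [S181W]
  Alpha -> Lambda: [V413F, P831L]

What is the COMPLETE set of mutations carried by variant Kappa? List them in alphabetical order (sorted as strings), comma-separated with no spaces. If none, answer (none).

At Iota: gained [] -> total []
At Epsilon: gained ['G72Q', 'D956A', 'V517K'] -> total ['D956A', 'G72Q', 'V517K']
At Kappa: gained ['N62W', 'F274H'] -> total ['D956A', 'F274H', 'G72Q', 'N62W', 'V517K']

Answer: D956A,F274H,G72Q,N62W,V517K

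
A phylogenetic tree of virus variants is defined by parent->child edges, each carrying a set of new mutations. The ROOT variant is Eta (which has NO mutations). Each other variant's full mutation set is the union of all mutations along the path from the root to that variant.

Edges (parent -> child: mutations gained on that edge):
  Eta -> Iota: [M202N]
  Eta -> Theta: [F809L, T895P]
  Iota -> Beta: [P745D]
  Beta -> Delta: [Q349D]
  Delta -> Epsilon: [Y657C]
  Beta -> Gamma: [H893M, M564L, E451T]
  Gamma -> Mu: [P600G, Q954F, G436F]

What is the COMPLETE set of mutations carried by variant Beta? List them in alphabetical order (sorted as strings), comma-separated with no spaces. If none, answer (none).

At Eta: gained [] -> total []
At Iota: gained ['M202N'] -> total ['M202N']
At Beta: gained ['P745D'] -> total ['M202N', 'P745D']

Answer: M202N,P745D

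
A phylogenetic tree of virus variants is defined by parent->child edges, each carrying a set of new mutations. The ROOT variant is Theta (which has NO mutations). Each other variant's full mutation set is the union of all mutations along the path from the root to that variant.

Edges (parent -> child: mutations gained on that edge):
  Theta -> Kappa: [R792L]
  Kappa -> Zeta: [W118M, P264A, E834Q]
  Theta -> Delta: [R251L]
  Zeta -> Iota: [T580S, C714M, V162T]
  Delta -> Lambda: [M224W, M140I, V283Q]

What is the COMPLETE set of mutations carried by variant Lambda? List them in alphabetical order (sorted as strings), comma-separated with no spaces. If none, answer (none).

At Theta: gained [] -> total []
At Delta: gained ['R251L'] -> total ['R251L']
At Lambda: gained ['M224W', 'M140I', 'V283Q'] -> total ['M140I', 'M224W', 'R251L', 'V283Q']

Answer: M140I,M224W,R251L,V283Q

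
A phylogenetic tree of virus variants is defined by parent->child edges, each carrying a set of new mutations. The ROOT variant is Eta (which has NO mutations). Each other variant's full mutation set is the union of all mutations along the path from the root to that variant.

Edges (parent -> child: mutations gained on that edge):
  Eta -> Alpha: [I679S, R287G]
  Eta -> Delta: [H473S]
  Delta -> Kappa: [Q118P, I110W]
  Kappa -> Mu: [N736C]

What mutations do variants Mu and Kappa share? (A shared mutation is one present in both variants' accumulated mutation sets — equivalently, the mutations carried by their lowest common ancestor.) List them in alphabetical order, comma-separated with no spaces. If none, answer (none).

Accumulating mutations along path to Mu:
  At Eta: gained [] -> total []
  At Delta: gained ['H473S'] -> total ['H473S']
  At Kappa: gained ['Q118P', 'I110W'] -> total ['H473S', 'I110W', 'Q118P']
  At Mu: gained ['N736C'] -> total ['H473S', 'I110W', 'N736C', 'Q118P']
Mutations(Mu) = ['H473S', 'I110W', 'N736C', 'Q118P']
Accumulating mutations along path to Kappa:
  At Eta: gained [] -> total []
  At Delta: gained ['H473S'] -> total ['H473S']
  At Kappa: gained ['Q118P', 'I110W'] -> total ['H473S', 'I110W', 'Q118P']
Mutations(Kappa) = ['H473S', 'I110W', 'Q118P']
Intersection: ['H473S', 'I110W', 'N736C', 'Q118P'] ∩ ['H473S', 'I110W', 'Q118P'] = ['H473S', 'I110W', 'Q118P']

Answer: H473S,I110W,Q118P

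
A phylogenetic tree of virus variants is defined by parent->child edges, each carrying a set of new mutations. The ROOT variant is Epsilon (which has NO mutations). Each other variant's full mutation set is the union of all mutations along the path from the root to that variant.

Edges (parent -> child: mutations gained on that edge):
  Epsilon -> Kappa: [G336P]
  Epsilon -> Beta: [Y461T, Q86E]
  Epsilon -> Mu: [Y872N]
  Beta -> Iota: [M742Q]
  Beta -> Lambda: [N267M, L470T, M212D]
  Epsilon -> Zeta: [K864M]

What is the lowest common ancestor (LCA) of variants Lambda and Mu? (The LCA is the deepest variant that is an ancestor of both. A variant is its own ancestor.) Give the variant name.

Path from root to Lambda: Epsilon -> Beta -> Lambda
  ancestors of Lambda: {Epsilon, Beta, Lambda}
Path from root to Mu: Epsilon -> Mu
  ancestors of Mu: {Epsilon, Mu}
Common ancestors: {Epsilon}
Walk up from Mu: Mu (not in ancestors of Lambda), Epsilon (in ancestors of Lambda)
Deepest common ancestor (LCA) = Epsilon

Answer: Epsilon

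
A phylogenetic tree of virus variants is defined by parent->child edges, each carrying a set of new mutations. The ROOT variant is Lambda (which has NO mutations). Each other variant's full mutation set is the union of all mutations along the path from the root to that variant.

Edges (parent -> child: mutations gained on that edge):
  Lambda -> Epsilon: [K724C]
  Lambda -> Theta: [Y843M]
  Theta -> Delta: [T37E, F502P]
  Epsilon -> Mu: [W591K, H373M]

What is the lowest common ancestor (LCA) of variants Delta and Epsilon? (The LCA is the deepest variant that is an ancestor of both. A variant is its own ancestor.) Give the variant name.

Path from root to Delta: Lambda -> Theta -> Delta
  ancestors of Delta: {Lambda, Theta, Delta}
Path from root to Epsilon: Lambda -> Epsilon
  ancestors of Epsilon: {Lambda, Epsilon}
Common ancestors: {Lambda}
Walk up from Epsilon: Epsilon (not in ancestors of Delta), Lambda (in ancestors of Delta)
Deepest common ancestor (LCA) = Lambda

Answer: Lambda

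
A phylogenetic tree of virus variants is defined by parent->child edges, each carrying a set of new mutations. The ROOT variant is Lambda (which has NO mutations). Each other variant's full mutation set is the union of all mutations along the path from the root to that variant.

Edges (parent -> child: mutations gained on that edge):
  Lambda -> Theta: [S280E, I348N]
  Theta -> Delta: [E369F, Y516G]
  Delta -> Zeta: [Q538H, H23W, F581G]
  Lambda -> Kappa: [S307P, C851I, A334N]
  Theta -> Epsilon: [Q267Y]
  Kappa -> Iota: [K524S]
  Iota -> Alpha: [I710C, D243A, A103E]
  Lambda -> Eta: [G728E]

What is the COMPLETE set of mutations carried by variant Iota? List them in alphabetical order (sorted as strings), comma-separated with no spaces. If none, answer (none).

At Lambda: gained [] -> total []
At Kappa: gained ['S307P', 'C851I', 'A334N'] -> total ['A334N', 'C851I', 'S307P']
At Iota: gained ['K524S'] -> total ['A334N', 'C851I', 'K524S', 'S307P']

Answer: A334N,C851I,K524S,S307P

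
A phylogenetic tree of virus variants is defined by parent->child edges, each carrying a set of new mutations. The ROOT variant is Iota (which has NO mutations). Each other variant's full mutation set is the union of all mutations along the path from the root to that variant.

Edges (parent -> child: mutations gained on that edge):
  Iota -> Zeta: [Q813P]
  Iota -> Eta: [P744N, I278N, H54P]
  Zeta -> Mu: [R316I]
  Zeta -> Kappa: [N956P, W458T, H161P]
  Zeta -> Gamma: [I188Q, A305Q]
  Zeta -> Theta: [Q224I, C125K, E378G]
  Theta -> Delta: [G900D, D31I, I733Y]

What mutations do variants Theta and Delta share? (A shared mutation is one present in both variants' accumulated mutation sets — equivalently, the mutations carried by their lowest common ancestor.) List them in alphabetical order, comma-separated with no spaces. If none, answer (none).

Answer: C125K,E378G,Q224I,Q813P

Derivation:
Accumulating mutations along path to Theta:
  At Iota: gained [] -> total []
  At Zeta: gained ['Q813P'] -> total ['Q813P']
  At Theta: gained ['Q224I', 'C125K', 'E378G'] -> total ['C125K', 'E378G', 'Q224I', 'Q813P']
Mutations(Theta) = ['C125K', 'E378G', 'Q224I', 'Q813P']
Accumulating mutations along path to Delta:
  At Iota: gained [] -> total []
  At Zeta: gained ['Q813P'] -> total ['Q813P']
  At Theta: gained ['Q224I', 'C125K', 'E378G'] -> total ['C125K', 'E378G', 'Q224I', 'Q813P']
  At Delta: gained ['G900D', 'D31I', 'I733Y'] -> total ['C125K', 'D31I', 'E378G', 'G900D', 'I733Y', 'Q224I', 'Q813P']
Mutations(Delta) = ['C125K', 'D31I', 'E378G', 'G900D', 'I733Y', 'Q224I', 'Q813P']
Intersection: ['C125K', 'E378G', 'Q224I', 'Q813P'] ∩ ['C125K', 'D31I', 'E378G', 'G900D', 'I733Y', 'Q224I', 'Q813P'] = ['C125K', 'E378G', 'Q224I', 'Q813P']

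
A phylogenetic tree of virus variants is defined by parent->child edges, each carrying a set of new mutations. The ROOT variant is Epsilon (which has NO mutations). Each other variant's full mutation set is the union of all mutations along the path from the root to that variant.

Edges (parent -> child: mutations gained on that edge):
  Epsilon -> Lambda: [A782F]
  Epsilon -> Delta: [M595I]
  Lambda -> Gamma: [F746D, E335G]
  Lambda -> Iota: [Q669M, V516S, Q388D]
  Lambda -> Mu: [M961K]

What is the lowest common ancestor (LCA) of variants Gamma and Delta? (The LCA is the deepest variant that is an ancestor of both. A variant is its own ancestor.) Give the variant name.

Answer: Epsilon

Derivation:
Path from root to Gamma: Epsilon -> Lambda -> Gamma
  ancestors of Gamma: {Epsilon, Lambda, Gamma}
Path from root to Delta: Epsilon -> Delta
  ancestors of Delta: {Epsilon, Delta}
Common ancestors: {Epsilon}
Walk up from Delta: Delta (not in ancestors of Gamma), Epsilon (in ancestors of Gamma)
Deepest common ancestor (LCA) = Epsilon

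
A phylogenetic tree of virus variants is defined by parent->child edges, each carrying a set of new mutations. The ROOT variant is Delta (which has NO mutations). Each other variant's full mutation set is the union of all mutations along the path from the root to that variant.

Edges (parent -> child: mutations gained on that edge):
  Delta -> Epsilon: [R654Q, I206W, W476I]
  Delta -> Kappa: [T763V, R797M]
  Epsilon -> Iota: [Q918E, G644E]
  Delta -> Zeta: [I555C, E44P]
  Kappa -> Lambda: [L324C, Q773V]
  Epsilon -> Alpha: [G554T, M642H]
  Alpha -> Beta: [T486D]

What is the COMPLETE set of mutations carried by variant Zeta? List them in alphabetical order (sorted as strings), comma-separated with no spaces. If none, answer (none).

At Delta: gained [] -> total []
At Zeta: gained ['I555C', 'E44P'] -> total ['E44P', 'I555C']

Answer: E44P,I555C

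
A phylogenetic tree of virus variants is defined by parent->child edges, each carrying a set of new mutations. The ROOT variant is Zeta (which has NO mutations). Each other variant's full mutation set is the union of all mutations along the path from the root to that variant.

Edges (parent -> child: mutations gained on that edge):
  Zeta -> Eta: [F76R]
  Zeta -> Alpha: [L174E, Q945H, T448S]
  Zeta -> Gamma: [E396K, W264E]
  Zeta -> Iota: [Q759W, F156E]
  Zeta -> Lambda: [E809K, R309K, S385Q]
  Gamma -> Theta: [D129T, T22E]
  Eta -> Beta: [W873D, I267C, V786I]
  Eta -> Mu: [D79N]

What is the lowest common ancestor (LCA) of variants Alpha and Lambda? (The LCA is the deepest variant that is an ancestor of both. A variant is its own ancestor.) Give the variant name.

Path from root to Alpha: Zeta -> Alpha
  ancestors of Alpha: {Zeta, Alpha}
Path from root to Lambda: Zeta -> Lambda
  ancestors of Lambda: {Zeta, Lambda}
Common ancestors: {Zeta}
Walk up from Lambda: Lambda (not in ancestors of Alpha), Zeta (in ancestors of Alpha)
Deepest common ancestor (LCA) = Zeta

Answer: Zeta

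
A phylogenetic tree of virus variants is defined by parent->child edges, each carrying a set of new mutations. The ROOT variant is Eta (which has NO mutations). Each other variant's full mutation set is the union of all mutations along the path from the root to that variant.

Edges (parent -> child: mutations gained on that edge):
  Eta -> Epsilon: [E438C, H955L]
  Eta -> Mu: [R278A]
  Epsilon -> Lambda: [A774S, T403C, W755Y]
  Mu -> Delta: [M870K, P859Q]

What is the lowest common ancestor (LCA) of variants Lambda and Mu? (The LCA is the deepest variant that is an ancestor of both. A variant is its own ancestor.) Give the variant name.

Path from root to Lambda: Eta -> Epsilon -> Lambda
  ancestors of Lambda: {Eta, Epsilon, Lambda}
Path from root to Mu: Eta -> Mu
  ancestors of Mu: {Eta, Mu}
Common ancestors: {Eta}
Walk up from Mu: Mu (not in ancestors of Lambda), Eta (in ancestors of Lambda)
Deepest common ancestor (LCA) = Eta

Answer: Eta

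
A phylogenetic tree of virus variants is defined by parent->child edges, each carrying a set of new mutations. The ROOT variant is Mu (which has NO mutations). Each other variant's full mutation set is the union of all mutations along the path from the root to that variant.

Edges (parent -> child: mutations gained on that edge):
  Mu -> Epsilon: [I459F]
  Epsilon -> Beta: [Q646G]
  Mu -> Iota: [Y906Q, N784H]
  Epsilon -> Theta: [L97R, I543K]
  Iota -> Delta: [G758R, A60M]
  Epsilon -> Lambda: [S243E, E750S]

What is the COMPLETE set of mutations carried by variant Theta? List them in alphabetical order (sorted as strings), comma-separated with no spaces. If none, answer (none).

Answer: I459F,I543K,L97R

Derivation:
At Mu: gained [] -> total []
At Epsilon: gained ['I459F'] -> total ['I459F']
At Theta: gained ['L97R', 'I543K'] -> total ['I459F', 'I543K', 'L97R']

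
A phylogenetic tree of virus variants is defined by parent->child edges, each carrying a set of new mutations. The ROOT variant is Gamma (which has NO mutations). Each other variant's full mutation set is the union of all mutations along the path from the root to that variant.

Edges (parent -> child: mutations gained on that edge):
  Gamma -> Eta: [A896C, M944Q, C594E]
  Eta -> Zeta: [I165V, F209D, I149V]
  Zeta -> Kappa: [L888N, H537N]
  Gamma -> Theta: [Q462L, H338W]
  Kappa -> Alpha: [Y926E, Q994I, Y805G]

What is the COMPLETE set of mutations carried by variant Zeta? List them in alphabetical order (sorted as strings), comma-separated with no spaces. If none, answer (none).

Answer: A896C,C594E,F209D,I149V,I165V,M944Q

Derivation:
At Gamma: gained [] -> total []
At Eta: gained ['A896C', 'M944Q', 'C594E'] -> total ['A896C', 'C594E', 'M944Q']
At Zeta: gained ['I165V', 'F209D', 'I149V'] -> total ['A896C', 'C594E', 'F209D', 'I149V', 'I165V', 'M944Q']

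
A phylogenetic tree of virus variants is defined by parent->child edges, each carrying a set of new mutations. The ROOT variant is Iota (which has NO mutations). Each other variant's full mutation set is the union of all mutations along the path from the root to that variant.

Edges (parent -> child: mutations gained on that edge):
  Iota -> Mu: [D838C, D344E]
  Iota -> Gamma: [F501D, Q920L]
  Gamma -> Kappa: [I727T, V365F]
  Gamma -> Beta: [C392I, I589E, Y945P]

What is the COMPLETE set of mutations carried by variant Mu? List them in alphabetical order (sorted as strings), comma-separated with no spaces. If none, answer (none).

At Iota: gained [] -> total []
At Mu: gained ['D838C', 'D344E'] -> total ['D344E', 'D838C']

Answer: D344E,D838C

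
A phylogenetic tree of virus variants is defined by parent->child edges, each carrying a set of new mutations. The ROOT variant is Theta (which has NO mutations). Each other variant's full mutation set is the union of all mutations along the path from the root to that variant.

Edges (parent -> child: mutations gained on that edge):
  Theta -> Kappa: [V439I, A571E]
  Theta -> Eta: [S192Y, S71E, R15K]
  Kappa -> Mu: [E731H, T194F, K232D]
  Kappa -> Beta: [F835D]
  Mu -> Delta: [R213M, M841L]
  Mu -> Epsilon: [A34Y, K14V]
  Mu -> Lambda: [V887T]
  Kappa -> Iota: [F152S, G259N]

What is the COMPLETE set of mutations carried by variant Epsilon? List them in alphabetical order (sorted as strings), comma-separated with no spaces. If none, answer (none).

At Theta: gained [] -> total []
At Kappa: gained ['V439I', 'A571E'] -> total ['A571E', 'V439I']
At Mu: gained ['E731H', 'T194F', 'K232D'] -> total ['A571E', 'E731H', 'K232D', 'T194F', 'V439I']
At Epsilon: gained ['A34Y', 'K14V'] -> total ['A34Y', 'A571E', 'E731H', 'K14V', 'K232D', 'T194F', 'V439I']

Answer: A34Y,A571E,E731H,K14V,K232D,T194F,V439I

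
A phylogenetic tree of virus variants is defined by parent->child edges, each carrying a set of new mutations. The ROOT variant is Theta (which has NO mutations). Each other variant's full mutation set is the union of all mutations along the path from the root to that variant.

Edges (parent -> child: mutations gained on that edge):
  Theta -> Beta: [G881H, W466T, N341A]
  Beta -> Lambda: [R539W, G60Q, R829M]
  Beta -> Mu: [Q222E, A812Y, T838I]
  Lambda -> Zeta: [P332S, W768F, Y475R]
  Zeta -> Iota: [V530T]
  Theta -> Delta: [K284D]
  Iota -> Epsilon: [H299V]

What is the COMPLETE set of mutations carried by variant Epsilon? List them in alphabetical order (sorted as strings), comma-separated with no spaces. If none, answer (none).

At Theta: gained [] -> total []
At Beta: gained ['G881H', 'W466T', 'N341A'] -> total ['G881H', 'N341A', 'W466T']
At Lambda: gained ['R539W', 'G60Q', 'R829M'] -> total ['G60Q', 'G881H', 'N341A', 'R539W', 'R829M', 'W466T']
At Zeta: gained ['P332S', 'W768F', 'Y475R'] -> total ['G60Q', 'G881H', 'N341A', 'P332S', 'R539W', 'R829M', 'W466T', 'W768F', 'Y475R']
At Iota: gained ['V530T'] -> total ['G60Q', 'G881H', 'N341A', 'P332S', 'R539W', 'R829M', 'V530T', 'W466T', 'W768F', 'Y475R']
At Epsilon: gained ['H299V'] -> total ['G60Q', 'G881H', 'H299V', 'N341A', 'P332S', 'R539W', 'R829M', 'V530T', 'W466T', 'W768F', 'Y475R']

Answer: G60Q,G881H,H299V,N341A,P332S,R539W,R829M,V530T,W466T,W768F,Y475R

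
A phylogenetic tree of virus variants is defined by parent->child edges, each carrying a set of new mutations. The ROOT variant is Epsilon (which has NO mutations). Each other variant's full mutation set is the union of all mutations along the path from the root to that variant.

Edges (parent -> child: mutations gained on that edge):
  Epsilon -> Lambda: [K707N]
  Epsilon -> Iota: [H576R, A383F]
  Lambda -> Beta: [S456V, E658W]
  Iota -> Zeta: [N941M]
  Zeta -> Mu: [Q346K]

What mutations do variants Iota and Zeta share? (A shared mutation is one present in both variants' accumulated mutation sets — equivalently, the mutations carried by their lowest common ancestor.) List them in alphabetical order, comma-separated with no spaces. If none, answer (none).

Accumulating mutations along path to Iota:
  At Epsilon: gained [] -> total []
  At Iota: gained ['H576R', 'A383F'] -> total ['A383F', 'H576R']
Mutations(Iota) = ['A383F', 'H576R']
Accumulating mutations along path to Zeta:
  At Epsilon: gained [] -> total []
  At Iota: gained ['H576R', 'A383F'] -> total ['A383F', 'H576R']
  At Zeta: gained ['N941M'] -> total ['A383F', 'H576R', 'N941M']
Mutations(Zeta) = ['A383F', 'H576R', 'N941M']
Intersection: ['A383F', 'H576R'] ∩ ['A383F', 'H576R', 'N941M'] = ['A383F', 'H576R']

Answer: A383F,H576R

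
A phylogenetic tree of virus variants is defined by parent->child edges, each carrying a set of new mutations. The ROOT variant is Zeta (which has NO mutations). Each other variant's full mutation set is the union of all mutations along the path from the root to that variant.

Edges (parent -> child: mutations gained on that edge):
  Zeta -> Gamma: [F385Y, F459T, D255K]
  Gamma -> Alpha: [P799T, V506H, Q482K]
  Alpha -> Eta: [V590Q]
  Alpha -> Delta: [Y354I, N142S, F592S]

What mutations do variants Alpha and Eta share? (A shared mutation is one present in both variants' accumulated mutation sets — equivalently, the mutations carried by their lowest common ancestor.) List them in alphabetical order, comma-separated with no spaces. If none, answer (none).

Accumulating mutations along path to Alpha:
  At Zeta: gained [] -> total []
  At Gamma: gained ['F385Y', 'F459T', 'D255K'] -> total ['D255K', 'F385Y', 'F459T']
  At Alpha: gained ['P799T', 'V506H', 'Q482K'] -> total ['D255K', 'F385Y', 'F459T', 'P799T', 'Q482K', 'V506H']
Mutations(Alpha) = ['D255K', 'F385Y', 'F459T', 'P799T', 'Q482K', 'V506H']
Accumulating mutations along path to Eta:
  At Zeta: gained [] -> total []
  At Gamma: gained ['F385Y', 'F459T', 'D255K'] -> total ['D255K', 'F385Y', 'F459T']
  At Alpha: gained ['P799T', 'V506H', 'Q482K'] -> total ['D255K', 'F385Y', 'F459T', 'P799T', 'Q482K', 'V506H']
  At Eta: gained ['V590Q'] -> total ['D255K', 'F385Y', 'F459T', 'P799T', 'Q482K', 'V506H', 'V590Q']
Mutations(Eta) = ['D255K', 'F385Y', 'F459T', 'P799T', 'Q482K', 'V506H', 'V590Q']
Intersection: ['D255K', 'F385Y', 'F459T', 'P799T', 'Q482K', 'V506H'] ∩ ['D255K', 'F385Y', 'F459T', 'P799T', 'Q482K', 'V506H', 'V590Q'] = ['D255K', 'F385Y', 'F459T', 'P799T', 'Q482K', 'V506H']

Answer: D255K,F385Y,F459T,P799T,Q482K,V506H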